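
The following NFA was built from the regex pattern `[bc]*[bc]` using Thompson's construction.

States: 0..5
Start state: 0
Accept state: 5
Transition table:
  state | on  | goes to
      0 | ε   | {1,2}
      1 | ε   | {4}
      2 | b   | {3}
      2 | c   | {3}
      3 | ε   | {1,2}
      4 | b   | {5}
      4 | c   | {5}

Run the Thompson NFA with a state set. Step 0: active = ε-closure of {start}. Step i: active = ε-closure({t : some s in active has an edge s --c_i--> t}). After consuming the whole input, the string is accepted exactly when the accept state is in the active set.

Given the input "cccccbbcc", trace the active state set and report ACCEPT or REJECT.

initial (ε-close {0}): {0,1,2,4}
'c' @ 1: {1,2,3,4,5}  ✓accept
'c' @ 2: {1,2,3,4,5}  ✓accept
'c' @ 3: {1,2,3,4,5}  ✓accept
'c' @ 4: {1,2,3,4,5}  ✓accept
'c' @ 5: {1,2,3,4,5}  ✓accept
'b' @ 6: {1,2,3,4,5}  ✓accept
'b' @ 7: {1,2,3,4,5}  ✓accept
'c' @ 8: {1,2,3,4,5}  ✓accept
'c' @ 9: {1,2,3,4,5}  ✓accept
final: {1,2,3,4,5}; accept 5 in set

Answer: ACCEPT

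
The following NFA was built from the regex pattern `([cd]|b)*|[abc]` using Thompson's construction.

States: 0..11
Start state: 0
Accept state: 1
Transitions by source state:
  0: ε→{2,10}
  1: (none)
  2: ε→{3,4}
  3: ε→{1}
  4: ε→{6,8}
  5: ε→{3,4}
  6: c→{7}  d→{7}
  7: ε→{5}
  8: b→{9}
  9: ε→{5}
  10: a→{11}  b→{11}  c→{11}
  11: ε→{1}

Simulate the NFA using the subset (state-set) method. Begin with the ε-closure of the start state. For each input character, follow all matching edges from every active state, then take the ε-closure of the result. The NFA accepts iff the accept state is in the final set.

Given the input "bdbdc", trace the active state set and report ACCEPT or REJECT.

start: ε-closure({0}) = {0,1,2,3,4,6,8,10}
'b' @ 1: {1,3,4,5,6,8,9,11}  ✓accept
'd' @ 2: {1,3,4,5,6,7,8}  ✓accept
'b' @ 3: {1,3,4,5,6,8,9}  ✓accept
'd' @ 4: {1,3,4,5,6,7,8}  ✓accept
'c' @ 5: {1,3,4,5,6,7,8}  ✓accept
after full input: {1,3,4,5,6,7,8}  (accept=1 in)

Answer: ACCEPT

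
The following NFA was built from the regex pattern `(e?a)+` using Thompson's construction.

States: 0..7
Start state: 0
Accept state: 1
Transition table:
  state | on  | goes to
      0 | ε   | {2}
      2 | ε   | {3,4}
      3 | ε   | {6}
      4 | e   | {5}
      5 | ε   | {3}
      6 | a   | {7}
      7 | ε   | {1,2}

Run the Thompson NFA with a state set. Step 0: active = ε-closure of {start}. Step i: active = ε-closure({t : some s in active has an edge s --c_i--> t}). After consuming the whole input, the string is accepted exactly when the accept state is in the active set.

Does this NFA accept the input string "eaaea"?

Answer: ACCEPT

Steps:
start: ε-closure({0}) = {0,2,3,4,6}
'e' @ 1: {3,5,6}
'a' @ 2: {1,2,3,4,6,7}  ✓accept
'a' @ 3: {1,2,3,4,6,7}  ✓accept
'e' @ 4: {3,5,6}
'a' @ 5: {1,2,3,4,6,7}  ✓accept
after full input: {1,2,3,4,6,7}  (accept=1 in)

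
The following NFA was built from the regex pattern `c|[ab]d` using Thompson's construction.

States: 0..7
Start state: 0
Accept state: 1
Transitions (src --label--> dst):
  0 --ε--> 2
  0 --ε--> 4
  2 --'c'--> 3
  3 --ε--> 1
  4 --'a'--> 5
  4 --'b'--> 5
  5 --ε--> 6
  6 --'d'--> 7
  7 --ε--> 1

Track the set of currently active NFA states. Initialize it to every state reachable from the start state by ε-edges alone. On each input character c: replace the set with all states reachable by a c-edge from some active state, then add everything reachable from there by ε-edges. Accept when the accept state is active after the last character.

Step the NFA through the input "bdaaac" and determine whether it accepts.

start: ε-closure({0}) = {0,2,4}
'b' @ 1: {5,6}
'd' @ 2: {1,7}  ✓accept
'a' @ 3: {}  — state set empty
rest 'aac' ignored (set empty)
end set {} — state 1 not in

Answer: REJECT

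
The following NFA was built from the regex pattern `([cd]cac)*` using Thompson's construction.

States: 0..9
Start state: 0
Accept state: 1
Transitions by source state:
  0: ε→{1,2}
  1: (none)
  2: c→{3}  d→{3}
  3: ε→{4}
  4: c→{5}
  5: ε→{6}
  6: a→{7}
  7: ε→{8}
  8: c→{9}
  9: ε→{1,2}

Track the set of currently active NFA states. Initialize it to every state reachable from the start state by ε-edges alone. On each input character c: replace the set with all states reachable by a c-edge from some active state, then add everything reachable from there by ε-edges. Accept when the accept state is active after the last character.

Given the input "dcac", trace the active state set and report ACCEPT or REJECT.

initial (ε-close {0}): {0,1,2}
'd' @ 1: {3,4}
'c' @ 2: {5,6}
'a' @ 3: {7,8}
'c' @ 4: {1,2,9}  (accept∈set)
end set {1,2,9} — state 1 in

Answer: ACCEPT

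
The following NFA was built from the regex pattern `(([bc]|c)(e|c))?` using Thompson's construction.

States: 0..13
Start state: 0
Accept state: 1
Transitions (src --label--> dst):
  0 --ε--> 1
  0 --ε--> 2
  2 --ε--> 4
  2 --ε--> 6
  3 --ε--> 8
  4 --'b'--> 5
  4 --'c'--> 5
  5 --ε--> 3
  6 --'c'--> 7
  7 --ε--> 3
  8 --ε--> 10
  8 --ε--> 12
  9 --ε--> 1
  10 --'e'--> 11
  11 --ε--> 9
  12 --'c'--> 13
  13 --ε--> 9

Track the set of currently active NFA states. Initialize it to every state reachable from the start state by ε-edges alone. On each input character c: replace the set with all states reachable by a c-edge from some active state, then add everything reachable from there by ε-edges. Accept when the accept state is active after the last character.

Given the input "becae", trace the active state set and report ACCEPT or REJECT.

start: ε-closure({0}) = {0,1,2,4,6}
'b' @ 1: {3,5,8,10,12}
'e' @ 2: {1,9,11}  [accepting]
'c' @ 3: {}  — state set empty
rest 'ae' ignored (set empty)
end set {} — state 1 not in

Answer: REJECT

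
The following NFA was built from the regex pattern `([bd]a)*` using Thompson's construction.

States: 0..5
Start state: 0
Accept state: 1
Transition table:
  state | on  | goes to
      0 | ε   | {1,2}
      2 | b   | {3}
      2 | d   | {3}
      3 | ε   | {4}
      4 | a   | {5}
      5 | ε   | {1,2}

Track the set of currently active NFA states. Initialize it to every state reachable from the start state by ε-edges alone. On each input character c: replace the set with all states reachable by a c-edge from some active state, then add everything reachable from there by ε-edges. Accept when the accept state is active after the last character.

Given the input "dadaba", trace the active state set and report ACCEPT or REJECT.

Answer: ACCEPT

Steps:
start: ε-closure({0}) = {0,1,2}
'd' @ 1: {3,4}
'a' @ 2: {1,2,5}  ✓accept
'd' @ 3: {3,4}
'a' @ 4: {1,2,5}  ✓accept
'b' @ 5: {3,4}
'a' @ 6: {1,2,5}  ✓accept
final: {1,2,5}; accept 1 in set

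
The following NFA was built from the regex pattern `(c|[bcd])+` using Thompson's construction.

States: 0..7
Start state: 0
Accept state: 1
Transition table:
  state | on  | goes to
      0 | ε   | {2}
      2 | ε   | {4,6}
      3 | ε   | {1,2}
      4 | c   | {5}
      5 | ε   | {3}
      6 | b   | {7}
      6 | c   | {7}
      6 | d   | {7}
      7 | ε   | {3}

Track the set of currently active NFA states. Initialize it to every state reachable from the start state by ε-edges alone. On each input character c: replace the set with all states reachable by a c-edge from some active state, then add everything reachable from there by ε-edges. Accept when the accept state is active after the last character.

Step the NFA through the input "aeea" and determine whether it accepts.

start: ε-closure({0}) = {0,2,4,6}
'a' @ 1: {}  — state set empty
rest 'eea' ignored (set empty)
after full input: {}  (accept=1 not in)

Answer: REJECT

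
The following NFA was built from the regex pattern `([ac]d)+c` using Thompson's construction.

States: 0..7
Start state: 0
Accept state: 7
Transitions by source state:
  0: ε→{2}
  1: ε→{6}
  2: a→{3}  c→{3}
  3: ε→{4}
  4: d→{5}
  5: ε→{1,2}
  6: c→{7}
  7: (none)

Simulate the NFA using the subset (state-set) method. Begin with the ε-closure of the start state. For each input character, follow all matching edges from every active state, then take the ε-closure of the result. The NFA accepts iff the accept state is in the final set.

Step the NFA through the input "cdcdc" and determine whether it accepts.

Answer: ACCEPT

Steps:
start: ε-closure({0}) = {0,2}
'c' @ 1: {3,4}
'd' @ 2: {1,2,5,6}
'c' @ 3: {3,4,7}  (accept∈set)
'd' @ 4: {1,2,5,6}
'c' @ 5: {3,4,7}  (accept∈set)
end set {3,4,7} — state 7 in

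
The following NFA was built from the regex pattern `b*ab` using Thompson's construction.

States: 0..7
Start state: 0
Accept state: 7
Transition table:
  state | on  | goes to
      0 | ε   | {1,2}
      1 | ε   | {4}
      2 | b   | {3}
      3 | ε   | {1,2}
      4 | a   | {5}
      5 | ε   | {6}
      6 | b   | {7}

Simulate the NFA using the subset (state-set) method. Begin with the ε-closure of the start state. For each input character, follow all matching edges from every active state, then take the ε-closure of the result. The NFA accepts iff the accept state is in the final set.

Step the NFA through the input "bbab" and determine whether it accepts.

start: ε-closure({0}) = {0,1,2,4}
'b' @ 1: {1,2,3,4}
'b' @ 2: {1,2,3,4}
'a' @ 3: {5,6}
'b' @ 4: {7}  [accepting]
after full input: {7}  (accept=7 in)

Answer: ACCEPT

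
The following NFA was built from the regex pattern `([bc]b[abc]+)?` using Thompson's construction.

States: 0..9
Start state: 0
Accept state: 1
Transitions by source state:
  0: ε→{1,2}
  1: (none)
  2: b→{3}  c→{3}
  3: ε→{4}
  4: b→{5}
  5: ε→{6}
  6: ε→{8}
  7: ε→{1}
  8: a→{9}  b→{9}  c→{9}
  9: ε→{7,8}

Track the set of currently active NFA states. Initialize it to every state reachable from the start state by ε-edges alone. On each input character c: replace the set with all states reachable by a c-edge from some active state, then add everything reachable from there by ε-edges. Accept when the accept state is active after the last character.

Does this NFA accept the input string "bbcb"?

initial (ε-close {0}): {0,1,2}
'b' @ 1: {3,4}
'b' @ 2: {5,6,8}
'c' @ 3: {1,7,8,9}  ✓accept
'b' @ 4: {1,7,8,9}  ✓accept
end set {1,7,8,9} — state 1 in

Answer: ACCEPT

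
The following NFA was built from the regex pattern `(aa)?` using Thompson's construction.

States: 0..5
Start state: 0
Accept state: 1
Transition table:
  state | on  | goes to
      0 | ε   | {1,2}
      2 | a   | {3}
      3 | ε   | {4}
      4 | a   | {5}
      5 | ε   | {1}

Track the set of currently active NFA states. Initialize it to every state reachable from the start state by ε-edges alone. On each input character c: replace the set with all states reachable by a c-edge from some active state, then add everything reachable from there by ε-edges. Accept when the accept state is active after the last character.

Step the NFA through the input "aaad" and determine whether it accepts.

Answer: REJECT

Trace:
initial (ε-close {0}): {0,1,2}
'a' @ 1: {3,4}
'a' @ 2: {1,5}  ✓accept
'a' @ 3: {}  — dead — no transitions
rest 'd' ignored (set empty)
after full input: {}  (accept=1 not in)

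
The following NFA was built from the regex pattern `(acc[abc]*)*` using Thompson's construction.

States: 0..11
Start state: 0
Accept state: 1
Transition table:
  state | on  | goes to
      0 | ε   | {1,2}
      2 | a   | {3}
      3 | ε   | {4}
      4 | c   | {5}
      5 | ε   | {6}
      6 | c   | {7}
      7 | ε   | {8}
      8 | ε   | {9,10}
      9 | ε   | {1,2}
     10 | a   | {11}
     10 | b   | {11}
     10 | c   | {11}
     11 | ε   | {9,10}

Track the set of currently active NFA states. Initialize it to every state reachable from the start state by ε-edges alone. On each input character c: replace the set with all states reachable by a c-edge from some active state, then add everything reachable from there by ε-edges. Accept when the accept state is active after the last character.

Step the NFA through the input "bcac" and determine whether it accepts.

initial (ε-close {0}): {0,1,2}
'b' @ 1: {}  — dead — no transitions
rest 'cac' ignored (set empty)
end set {} — state 1 not in

Answer: REJECT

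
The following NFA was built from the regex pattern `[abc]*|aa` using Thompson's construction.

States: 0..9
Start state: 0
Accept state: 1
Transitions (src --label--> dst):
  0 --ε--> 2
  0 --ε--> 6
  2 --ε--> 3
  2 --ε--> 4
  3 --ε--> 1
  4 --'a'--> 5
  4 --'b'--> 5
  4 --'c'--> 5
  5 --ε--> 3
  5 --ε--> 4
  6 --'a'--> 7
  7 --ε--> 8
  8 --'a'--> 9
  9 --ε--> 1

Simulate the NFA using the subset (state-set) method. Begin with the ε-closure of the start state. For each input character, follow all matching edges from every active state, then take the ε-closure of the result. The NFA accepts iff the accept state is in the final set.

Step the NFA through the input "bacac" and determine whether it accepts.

start: ε-closure({0}) = {0,1,2,3,4,6}
'b' @ 1: {1,3,4,5}  [accepting]
'a' @ 2: {1,3,4,5}  [accepting]
'c' @ 3: {1,3,4,5}  [accepting]
'a' @ 4: {1,3,4,5}  [accepting]
'c' @ 5: {1,3,4,5}  [accepting]
after full input: {1,3,4,5}  (accept=1 in)

Answer: ACCEPT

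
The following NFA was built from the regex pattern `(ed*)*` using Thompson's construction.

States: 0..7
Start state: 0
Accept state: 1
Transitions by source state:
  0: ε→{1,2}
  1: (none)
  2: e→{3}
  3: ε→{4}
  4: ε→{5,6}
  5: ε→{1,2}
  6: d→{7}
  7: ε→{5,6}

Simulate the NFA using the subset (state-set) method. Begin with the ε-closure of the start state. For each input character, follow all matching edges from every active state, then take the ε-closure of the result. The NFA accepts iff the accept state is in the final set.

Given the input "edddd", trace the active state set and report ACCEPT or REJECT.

S₀ = ε-closure({0}) = {0,1,2}
'e' @ 1: {1,2,3,4,5,6}  [accepting]
'd' @ 2: {1,2,5,6,7}  [accepting]
'd' @ 3: {1,2,5,6,7}  [accepting]
'd' @ 4: {1,2,5,6,7}  [accepting]
'd' @ 5: {1,2,5,6,7}  [accepting]
end set {1,2,5,6,7} — state 1 in

Answer: ACCEPT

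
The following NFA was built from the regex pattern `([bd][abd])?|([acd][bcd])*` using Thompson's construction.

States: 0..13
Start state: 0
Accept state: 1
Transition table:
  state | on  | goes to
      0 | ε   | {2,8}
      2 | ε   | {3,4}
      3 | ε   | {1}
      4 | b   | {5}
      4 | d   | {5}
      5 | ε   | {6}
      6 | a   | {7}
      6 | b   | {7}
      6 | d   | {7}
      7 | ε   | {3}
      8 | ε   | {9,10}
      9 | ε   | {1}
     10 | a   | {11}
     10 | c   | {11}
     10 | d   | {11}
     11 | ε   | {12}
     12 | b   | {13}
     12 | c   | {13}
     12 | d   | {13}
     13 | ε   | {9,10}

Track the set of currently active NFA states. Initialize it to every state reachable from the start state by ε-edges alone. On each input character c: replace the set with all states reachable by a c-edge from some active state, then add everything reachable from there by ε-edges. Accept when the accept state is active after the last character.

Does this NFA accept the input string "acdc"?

Answer: ACCEPT

Steps:
initial (ε-close {0}): {0,1,2,3,4,8,9,10}
'a' @ 1: {11,12}
'c' @ 2: {1,9,10,13}  ✓accept
'd' @ 3: {11,12}
'c' @ 4: {1,9,10,13}  ✓accept
final: {1,9,10,13}; accept 1 in set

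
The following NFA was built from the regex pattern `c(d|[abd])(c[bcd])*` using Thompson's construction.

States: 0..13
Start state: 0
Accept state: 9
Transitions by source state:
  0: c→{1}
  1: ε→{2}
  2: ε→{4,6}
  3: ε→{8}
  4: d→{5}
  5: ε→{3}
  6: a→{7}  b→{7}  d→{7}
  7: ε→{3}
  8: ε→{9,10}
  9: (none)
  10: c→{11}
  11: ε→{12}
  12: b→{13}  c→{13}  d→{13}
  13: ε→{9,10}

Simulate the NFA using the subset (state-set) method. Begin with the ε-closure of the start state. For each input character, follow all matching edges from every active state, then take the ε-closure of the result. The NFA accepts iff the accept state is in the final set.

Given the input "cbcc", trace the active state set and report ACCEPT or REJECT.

Answer: ACCEPT

Steps:
initial (ε-close {0}): {0}
'c' @ 1: {1,2,4,6}
'b' @ 2: {3,7,8,9,10}  (accept∈set)
'c' @ 3: {11,12}
'c' @ 4: {9,10,13}  (accept∈set)
end set {9,10,13} — state 9 in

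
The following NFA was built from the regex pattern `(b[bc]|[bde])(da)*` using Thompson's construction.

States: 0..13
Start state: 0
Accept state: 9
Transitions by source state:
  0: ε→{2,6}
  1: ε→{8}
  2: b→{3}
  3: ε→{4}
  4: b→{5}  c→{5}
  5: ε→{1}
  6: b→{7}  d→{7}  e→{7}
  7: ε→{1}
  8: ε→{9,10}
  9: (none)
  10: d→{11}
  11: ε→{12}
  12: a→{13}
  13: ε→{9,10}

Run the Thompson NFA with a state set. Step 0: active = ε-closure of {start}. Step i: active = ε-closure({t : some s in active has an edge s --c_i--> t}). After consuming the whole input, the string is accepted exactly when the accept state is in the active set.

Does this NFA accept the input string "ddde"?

Answer: REJECT

Derivation:
initial (ε-close {0}): {0,2,6}
'd' @ 1: {1,7,8,9,10}  ✓accept
'd' @ 2: {11,12}
'd' @ 3: {}  — dead — no transitions
rest 'e' ignored (set empty)
after full input: {}  (accept=9 not in)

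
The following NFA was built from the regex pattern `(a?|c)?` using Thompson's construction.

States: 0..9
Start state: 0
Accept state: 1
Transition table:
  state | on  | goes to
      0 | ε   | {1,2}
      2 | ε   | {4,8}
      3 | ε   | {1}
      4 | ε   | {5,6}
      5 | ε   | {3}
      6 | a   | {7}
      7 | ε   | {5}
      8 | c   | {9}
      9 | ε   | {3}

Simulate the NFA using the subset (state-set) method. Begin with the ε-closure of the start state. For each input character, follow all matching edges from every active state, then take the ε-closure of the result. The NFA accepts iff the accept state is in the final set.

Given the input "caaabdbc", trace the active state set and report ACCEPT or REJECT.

Answer: REJECT

Derivation:
S₀ = ε-closure({0}) = {0,1,2,3,4,5,6,8}
'c' @ 1: {1,3,9}  [accepting]
'a' @ 2: {}  — state set empty
rest 'aabdbc' ignored (set empty)
final: {}; accept 1 not in set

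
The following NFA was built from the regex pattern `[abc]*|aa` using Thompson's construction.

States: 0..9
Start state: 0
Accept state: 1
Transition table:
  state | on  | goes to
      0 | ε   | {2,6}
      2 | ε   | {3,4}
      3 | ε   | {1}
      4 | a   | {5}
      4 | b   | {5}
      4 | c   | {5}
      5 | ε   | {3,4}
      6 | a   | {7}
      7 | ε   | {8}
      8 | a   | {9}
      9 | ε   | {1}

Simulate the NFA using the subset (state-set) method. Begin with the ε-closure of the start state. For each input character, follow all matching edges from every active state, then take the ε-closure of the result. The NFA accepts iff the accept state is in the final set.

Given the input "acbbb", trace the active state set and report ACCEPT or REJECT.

Answer: ACCEPT

Steps:
S₀ = ε-closure({0}) = {0,1,2,3,4,6}
'a' @ 1: {1,3,4,5,7,8}  (accept∈set)
'c' @ 2: {1,3,4,5}  (accept∈set)
'b' @ 3: {1,3,4,5}  (accept∈set)
'b' @ 4: {1,3,4,5}  (accept∈set)
'b' @ 5: {1,3,4,5}  (accept∈set)
final: {1,3,4,5}; accept 1 in set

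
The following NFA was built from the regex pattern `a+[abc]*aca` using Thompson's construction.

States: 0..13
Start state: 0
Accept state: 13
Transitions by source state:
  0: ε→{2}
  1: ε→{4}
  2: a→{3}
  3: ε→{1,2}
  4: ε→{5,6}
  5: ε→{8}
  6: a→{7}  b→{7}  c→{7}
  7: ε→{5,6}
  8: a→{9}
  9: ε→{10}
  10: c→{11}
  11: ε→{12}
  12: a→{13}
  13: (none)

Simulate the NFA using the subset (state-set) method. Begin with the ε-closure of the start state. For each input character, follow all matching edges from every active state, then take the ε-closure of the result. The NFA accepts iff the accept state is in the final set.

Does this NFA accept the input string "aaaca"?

initial (ε-close {0}): {0,2}
'a' @ 1: {1,2,3,4,5,6,8}
'a' @ 2: {1,2,3,4,5,6,7,8,9,10}
'a' @ 3: {1,2,3,4,5,6,7,8,9,10}
'c' @ 4: {5,6,7,8,11,12}
'a' @ 5: {5,6,7,8,9,10,13}  ✓accept
final: {5,6,7,8,9,10,13}; accept 13 in set

Answer: ACCEPT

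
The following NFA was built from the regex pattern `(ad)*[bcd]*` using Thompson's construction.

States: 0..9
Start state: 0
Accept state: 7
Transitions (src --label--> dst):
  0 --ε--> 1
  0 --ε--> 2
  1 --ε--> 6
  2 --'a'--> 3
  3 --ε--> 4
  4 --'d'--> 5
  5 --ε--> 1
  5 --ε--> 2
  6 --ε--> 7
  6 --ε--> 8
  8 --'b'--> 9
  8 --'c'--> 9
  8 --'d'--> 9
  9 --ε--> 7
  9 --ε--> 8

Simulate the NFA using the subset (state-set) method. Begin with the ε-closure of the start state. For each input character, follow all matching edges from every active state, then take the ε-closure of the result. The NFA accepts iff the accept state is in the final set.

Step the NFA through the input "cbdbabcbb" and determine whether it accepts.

initial (ε-close {0}): {0,1,2,6,7,8}
'c' @ 1: {7,8,9}  (accept∈set)
'b' @ 2: {7,8,9}  (accept∈set)
'd' @ 3: {7,8,9}  (accept∈set)
'b' @ 4: {7,8,9}  (accept∈set)
'a' @ 5: {}  — dead — no transitions
rest 'bcbb' ignored (set empty)
after full input: {}  (accept=7 not in)

Answer: REJECT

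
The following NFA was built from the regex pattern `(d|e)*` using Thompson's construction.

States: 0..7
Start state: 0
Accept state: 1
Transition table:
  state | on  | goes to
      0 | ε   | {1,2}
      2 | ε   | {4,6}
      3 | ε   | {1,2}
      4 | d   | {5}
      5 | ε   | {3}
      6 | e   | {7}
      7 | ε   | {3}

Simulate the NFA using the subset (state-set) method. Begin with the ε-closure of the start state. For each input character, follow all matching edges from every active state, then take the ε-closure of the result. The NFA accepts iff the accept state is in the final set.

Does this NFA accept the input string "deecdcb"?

start: ε-closure({0}) = {0,1,2,4,6}
'd' @ 1: {1,2,3,4,5,6}  [accepting]
'e' @ 2: {1,2,3,4,6,7}  [accepting]
'e' @ 3: {1,2,3,4,6,7}  [accepting]
'c' @ 4: {}  — state set empty
rest 'dcb' ignored (set empty)
end set {} — state 1 not in

Answer: REJECT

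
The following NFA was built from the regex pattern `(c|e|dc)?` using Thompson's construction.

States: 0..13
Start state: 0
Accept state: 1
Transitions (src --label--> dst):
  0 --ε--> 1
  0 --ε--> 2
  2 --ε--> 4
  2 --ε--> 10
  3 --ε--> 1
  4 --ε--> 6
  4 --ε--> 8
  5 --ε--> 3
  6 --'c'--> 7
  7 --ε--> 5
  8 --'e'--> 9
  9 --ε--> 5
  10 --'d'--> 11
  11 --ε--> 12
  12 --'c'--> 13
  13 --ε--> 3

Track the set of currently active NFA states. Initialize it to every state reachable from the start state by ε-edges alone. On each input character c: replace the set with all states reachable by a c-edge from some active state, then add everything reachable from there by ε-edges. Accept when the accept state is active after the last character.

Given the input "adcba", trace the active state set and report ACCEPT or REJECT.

Answer: REJECT

Derivation:
initial (ε-close {0}): {0,1,2,4,6,8,10}
'a' @ 1: {}  — state set empty
rest 'dcba' ignored (set empty)
after full input: {}  (accept=1 not in)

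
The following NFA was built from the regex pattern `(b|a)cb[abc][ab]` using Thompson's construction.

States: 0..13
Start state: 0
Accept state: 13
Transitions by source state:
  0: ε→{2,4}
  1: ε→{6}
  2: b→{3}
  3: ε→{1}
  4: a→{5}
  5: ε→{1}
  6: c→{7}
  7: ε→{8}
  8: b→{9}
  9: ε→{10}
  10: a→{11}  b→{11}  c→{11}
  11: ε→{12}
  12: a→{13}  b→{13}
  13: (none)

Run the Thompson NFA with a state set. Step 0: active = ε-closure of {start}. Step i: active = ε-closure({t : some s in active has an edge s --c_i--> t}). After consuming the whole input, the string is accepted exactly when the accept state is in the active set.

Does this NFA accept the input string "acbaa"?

Answer: ACCEPT

Derivation:
start: ε-closure({0}) = {0,2,4}
'a' @ 1: {1,5,6}
'c' @ 2: {7,8}
'b' @ 3: {9,10}
'a' @ 4: {11,12}
'a' @ 5: {13}  [accepting]
after full input: {13}  (accept=13 in)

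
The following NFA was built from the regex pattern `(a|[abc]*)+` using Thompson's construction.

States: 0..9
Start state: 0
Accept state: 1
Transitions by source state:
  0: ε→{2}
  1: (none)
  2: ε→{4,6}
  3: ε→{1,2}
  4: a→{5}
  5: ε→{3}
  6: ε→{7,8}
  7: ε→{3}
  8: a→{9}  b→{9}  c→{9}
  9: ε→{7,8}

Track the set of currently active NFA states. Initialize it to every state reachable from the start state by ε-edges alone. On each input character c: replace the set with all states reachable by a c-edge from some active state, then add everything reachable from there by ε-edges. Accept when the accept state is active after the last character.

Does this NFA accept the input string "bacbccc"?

initial (ε-close {0}): {0,1,2,3,4,6,7,8}
'b' @ 1: {1,2,3,4,6,7,8,9}  (accept∈set)
'a' @ 2: {1,2,3,4,5,6,7,8,9}  (accept∈set)
'c' @ 3: {1,2,3,4,6,7,8,9}  (accept∈set)
'b' @ 4: {1,2,3,4,6,7,8,9}  (accept∈set)
'c' @ 5: {1,2,3,4,6,7,8,9}  (accept∈set)
'c' @ 6: {1,2,3,4,6,7,8,9}  (accept∈set)
'c' @ 7: {1,2,3,4,6,7,8,9}  (accept∈set)
end set {1,2,3,4,6,7,8,9} — state 1 in

Answer: ACCEPT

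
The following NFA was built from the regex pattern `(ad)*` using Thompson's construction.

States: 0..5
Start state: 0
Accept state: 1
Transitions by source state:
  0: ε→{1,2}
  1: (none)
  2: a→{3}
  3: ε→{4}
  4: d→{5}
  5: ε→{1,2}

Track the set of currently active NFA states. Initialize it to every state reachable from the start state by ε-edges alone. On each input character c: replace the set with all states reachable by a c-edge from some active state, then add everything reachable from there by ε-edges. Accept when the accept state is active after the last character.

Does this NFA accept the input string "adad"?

Answer: ACCEPT

Trace:
initial (ε-close {0}): {0,1,2}
'a' @ 1: {3,4}
'd' @ 2: {1,2,5}  (accept∈set)
'a' @ 3: {3,4}
'd' @ 4: {1,2,5}  (accept∈set)
final: {1,2,5}; accept 1 in set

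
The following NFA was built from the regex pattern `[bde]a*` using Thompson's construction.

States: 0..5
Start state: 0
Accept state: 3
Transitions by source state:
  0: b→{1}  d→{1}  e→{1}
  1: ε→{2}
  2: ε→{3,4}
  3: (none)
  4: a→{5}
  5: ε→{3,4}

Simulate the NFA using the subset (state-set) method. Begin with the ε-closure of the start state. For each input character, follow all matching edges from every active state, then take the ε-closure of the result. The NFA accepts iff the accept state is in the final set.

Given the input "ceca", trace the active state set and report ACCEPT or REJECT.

S₀ = ε-closure({0}) = {0}
'c' @ 1: {}  — state set empty
rest 'eca' ignored (set empty)
end set {} — state 3 not in

Answer: REJECT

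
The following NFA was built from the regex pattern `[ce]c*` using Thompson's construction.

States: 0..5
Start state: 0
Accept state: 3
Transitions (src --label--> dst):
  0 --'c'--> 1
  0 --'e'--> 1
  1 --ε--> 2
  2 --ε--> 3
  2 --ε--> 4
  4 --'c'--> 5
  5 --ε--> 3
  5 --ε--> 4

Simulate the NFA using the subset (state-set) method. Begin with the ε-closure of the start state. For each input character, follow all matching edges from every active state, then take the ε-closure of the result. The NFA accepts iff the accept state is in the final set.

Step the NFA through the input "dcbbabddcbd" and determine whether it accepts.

start: ε-closure({0}) = {0}
'd' @ 1: {}  — dead — no transitions
rest 'cbbabddcbd' ignored (set empty)
after full input: {}  (accept=3 not in)

Answer: REJECT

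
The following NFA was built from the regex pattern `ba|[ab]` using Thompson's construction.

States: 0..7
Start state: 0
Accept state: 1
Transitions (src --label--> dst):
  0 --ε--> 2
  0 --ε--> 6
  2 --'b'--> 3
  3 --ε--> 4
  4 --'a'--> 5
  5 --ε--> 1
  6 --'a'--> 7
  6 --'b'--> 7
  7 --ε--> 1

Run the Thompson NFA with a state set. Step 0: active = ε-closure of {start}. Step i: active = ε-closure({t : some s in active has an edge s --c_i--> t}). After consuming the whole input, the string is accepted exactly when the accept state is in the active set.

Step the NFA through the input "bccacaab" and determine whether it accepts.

start: ε-closure({0}) = {0,2,6}
'b' @ 1: {1,3,4,7}  ✓accept
'c' @ 2: {}  — no active states
rest 'cacaab' ignored (set empty)
end set {} — state 1 not in

Answer: REJECT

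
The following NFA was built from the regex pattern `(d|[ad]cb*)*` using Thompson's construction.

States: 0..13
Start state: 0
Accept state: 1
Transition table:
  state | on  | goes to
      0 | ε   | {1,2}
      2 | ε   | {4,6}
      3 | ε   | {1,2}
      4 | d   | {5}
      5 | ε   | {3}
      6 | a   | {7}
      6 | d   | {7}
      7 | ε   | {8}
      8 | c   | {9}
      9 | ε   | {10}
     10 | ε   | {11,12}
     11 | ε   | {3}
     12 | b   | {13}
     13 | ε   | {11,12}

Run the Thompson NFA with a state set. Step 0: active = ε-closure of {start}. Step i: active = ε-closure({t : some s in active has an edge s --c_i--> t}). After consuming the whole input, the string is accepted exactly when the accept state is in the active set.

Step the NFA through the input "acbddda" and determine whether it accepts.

Answer: REJECT

Derivation:
S₀ = ε-closure({0}) = {0,1,2,4,6}
'a' @ 1: {7,8}
'c' @ 2: {1,2,3,4,6,9,10,11,12}  [accepting]
'b' @ 3: {1,2,3,4,6,11,12,13}  [accepting]
'd' @ 4: {1,2,3,4,5,6,7,8}  [accepting]
'd' @ 5: {1,2,3,4,5,6,7,8}  [accepting]
'd' @ 6: {1,2,3,4,5,6,7,8}  [accepting]
'a' @ 7: {7,8}
final: {7,8}; accept 1 not in set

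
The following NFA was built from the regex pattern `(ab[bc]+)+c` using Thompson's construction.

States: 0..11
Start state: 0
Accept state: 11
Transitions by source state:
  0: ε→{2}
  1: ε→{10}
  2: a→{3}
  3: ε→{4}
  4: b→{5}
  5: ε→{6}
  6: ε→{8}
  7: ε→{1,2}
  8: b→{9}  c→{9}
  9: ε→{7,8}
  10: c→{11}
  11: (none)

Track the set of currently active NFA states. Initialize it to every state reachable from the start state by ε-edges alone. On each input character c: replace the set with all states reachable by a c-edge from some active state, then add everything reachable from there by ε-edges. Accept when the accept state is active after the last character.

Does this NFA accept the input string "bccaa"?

start: ε-closure({0}) = {0,2}
'b' @ 1: {}  — state set empty
rest 'ccaa' ignored (set empty)
end set {} — state 11 not in

Answer: REJECT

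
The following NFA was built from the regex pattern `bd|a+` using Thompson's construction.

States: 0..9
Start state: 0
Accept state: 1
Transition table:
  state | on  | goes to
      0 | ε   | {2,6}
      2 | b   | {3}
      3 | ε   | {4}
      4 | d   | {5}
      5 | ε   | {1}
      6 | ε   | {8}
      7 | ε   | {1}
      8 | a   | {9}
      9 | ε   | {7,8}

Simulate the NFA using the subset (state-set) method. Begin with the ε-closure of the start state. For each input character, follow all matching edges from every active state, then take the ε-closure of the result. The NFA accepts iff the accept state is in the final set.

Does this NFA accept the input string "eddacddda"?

Answer: REJECT

Steps:
start: ε-closure({0}) = {0,2,6,8}
'e' @ 1: {}  — no active states
rest 'ddacddda' ignored (set empty)
after full input: {}  (accept=1 not in)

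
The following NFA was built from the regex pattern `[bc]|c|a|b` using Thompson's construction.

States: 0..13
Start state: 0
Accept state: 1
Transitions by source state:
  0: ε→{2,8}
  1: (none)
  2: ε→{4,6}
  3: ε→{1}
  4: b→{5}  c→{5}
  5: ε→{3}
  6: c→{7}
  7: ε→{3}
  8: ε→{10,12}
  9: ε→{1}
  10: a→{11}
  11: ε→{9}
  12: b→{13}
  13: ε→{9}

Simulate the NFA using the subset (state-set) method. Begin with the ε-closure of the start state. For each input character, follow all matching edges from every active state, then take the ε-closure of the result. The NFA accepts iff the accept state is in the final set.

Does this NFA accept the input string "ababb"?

start: ε-closure({0}) = {0,2,4,6,8,10,12}
'a' @ 1: {1,9,11}  [accepting]
'b' @ 2: {}  — state set empty
rest 'abb' ignored (set empty)
end set {} — state 1 not in

Answer: REJECT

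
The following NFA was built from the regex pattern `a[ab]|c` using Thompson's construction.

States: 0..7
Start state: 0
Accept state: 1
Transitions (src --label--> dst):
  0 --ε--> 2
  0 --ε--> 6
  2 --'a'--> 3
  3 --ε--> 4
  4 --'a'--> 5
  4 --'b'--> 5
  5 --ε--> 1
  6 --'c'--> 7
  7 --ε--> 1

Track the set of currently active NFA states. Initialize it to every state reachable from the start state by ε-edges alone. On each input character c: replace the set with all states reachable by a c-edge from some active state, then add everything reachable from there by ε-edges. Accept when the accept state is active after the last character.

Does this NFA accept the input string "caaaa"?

initial (ε-close {0}): {0,2,6}
'c' @ 1: {1,7}  [accepting]
'a' @ 2: {}  — state set empty
rest 'aaa' ignored (set empty)
final: {}; accept 1 not in set

Answer: REJECT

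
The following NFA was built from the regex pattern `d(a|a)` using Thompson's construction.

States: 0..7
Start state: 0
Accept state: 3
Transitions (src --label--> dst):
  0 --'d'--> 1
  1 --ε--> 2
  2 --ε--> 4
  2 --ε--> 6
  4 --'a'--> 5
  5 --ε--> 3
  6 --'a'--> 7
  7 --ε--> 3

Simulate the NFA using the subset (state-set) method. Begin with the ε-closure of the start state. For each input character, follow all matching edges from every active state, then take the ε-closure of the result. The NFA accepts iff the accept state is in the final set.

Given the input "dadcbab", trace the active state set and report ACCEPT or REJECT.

Answer: REJECT

Trace:
initial (ε-close {0}): {0}
'd' @ 1: {1,2,4,6}
'a' @ 2: {3,5,7}  (accept∈set)
'd' @ 3: {}  — state set empty
rest 'cbab' ignored (set empty)
after full input: {}  (accept=3 not in)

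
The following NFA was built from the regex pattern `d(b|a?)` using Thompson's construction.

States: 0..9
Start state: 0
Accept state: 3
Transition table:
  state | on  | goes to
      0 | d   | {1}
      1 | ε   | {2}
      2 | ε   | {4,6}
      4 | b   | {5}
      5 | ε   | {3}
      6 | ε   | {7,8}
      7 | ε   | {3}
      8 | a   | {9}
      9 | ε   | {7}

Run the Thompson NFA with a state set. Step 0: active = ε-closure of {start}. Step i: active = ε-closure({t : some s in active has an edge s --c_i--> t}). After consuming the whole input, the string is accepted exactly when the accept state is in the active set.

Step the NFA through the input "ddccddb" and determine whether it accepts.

start: ε-closure({0}) = {0}
'd' @ 1: {1,2,3,4,6,7,8}  ✓accept
'd' @ 2: {}  — no active states
rest 'ccddb' ignored (set empty)
end set {} — state 3 not in

Answer: REJECT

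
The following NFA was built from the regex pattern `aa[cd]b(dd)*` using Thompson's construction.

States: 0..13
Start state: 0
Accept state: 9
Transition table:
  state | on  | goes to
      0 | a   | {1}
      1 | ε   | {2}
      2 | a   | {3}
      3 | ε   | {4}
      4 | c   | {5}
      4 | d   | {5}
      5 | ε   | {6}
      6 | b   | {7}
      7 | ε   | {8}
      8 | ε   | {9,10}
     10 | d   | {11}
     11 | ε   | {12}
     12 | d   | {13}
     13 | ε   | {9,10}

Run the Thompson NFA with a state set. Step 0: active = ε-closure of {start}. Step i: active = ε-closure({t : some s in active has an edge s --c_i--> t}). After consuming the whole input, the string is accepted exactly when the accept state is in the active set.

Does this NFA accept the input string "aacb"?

Answer: ACCEPT

Trace:
S₀ = ε-closure({0}) = {0}
'a' @ 1: {1,2}
'a' @ 2: {3,4}
'c' @ 3: {5,6}
'b' @ 4: {7,8,9,10}  [accepting]
after full input: {7,8,9,10}  (accept=9 in)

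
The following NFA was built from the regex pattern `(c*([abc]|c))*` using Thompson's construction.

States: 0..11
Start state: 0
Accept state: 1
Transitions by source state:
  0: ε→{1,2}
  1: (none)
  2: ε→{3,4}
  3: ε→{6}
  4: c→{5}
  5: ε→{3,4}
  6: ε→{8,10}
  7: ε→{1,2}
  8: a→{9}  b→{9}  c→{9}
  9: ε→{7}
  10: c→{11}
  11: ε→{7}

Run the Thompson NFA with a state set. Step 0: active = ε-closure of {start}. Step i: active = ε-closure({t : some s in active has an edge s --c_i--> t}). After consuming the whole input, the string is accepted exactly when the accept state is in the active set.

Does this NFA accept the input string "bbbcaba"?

initial (ε-close {0}): {0,1,2,3,4,6,8,10}
'b' @ 1: {1,2,3,4,6,7,8,9,10}  (accept∈set)
'b' @ 2: {1,2,3,4,6,7,8,9,10}  (accept∈set)
'b' @ 3: {1,2,3,4,6,7,8,9,10}  (accept∈set)
'c' @ 4: {1,2,3,4,5,6,7,8,9,10,11}  (accept∈set)
'a' @ 5: {1,2,3,4,6,7,8,9,10}  (accept∈set)
'b' @ 6: {1,2,3,4,6,7,8,9,10}  (accept∈set)
'a' @ 7: {1,2,3,4,6,7,8,9,10}  (accept∈set)
end set {1,2,3,4,6,7,8,9,10} — state 1 in

Answer: ACCEPT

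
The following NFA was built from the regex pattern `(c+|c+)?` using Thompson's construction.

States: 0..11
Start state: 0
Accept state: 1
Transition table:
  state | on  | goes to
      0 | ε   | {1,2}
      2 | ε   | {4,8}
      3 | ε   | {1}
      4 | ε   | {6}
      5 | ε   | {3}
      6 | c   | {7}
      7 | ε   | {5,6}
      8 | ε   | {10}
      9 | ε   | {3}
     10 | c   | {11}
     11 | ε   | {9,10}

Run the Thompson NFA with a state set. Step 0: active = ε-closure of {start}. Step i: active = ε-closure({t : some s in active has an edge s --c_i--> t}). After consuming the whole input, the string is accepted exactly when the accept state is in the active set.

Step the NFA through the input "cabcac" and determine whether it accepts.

S₀ = ε-closure({0}) = {0,1,2,4,6,8,10}
'c' @ 1: {1,3,5,6,7,9,10,11}  [accepting]
'a' @ 2: {}  — state set empty
rest 'bcac' ignored (set empty)
after full input: {}  (accept=1 not in)

Answer: REJECT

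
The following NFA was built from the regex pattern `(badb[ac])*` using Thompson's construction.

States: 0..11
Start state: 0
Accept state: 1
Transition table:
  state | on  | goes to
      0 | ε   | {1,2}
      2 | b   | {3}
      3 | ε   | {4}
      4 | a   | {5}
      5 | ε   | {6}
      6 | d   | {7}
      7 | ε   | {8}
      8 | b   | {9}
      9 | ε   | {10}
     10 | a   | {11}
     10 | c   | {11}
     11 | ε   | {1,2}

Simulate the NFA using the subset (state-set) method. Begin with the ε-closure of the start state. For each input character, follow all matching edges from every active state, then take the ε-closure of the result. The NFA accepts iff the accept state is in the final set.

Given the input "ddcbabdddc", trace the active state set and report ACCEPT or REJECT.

start: ε-closure({0}) = {0,1,2}
'd' @ 1: {}  — state set empty
rest 'dcbabdddc' ignored (set empty)
end set {} — state 1 not in

Answer: REJECT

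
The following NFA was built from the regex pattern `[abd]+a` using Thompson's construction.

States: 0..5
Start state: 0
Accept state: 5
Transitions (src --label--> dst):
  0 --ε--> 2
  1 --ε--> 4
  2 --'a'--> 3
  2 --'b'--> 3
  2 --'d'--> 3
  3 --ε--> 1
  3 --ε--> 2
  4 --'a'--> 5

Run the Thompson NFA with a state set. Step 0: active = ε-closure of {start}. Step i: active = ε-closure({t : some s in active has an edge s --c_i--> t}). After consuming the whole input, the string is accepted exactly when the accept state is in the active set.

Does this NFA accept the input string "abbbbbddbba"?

Answer: ACCEPT

Trace:
initial (ε-close {0}): {0,2}
'a' @ 1: {1,2,3,4}
'b' @ 2: {1,2,3,4}
'b' @ 3: {1,2,3,4}
'b' @ 4: {1,2,3,4}
'b' @ 5: {1,2,3,4}
'b' @ 6: {1,2,3,4}
'd' @ 7: {1,2,3,4}
'd' @ 8: {1,2,3,4}
'b' @ 9: {1,2,3,4}
'b' @ 10: {1,2,3,4}
'a' @ 11: {1,2,3,4,5}  [accepting]
final: {1,2,3,4,5}; accept 5 in set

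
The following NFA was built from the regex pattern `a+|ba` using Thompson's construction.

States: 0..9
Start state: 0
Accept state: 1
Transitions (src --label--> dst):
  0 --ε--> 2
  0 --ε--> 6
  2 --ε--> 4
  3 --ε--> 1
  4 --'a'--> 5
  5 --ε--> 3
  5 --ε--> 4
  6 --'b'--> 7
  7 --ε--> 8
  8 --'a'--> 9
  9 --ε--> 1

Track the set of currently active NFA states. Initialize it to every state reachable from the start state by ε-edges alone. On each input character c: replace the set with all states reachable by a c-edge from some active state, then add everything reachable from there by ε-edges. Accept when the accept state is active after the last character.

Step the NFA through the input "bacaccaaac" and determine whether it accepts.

initial (ε-close {0}): {0,2,4,6}
'b' @ 1: {7,8}
'a' @ 2: {1,9}  ✓accept
'c' @ 3: {}  — state set empty
rest 'accaaac' ignored (set empty)
end set {} — state 1 not in

Answer: REJECT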